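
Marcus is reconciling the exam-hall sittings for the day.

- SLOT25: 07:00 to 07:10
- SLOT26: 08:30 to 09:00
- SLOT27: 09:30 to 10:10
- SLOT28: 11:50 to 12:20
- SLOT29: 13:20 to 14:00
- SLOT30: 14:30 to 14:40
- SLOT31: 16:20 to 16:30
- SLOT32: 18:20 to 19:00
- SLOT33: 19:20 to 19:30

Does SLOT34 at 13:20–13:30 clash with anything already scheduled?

SLOT25: ends 07:10 at or before SLOT34 starts 13:20 → clear.
SLOT26: ends 09:00 at or before SLOT34 starts 13:20 → clear.
SLOT27: ends 10:10 at or before SLOT34 starts 13:20 → clear.
SLOT28: ends 12:20 at or before SLOT34 starts 13:20 → clear.
SLOT29: starts 13:20 before SLOT34 ends 13:30, and ends 14:00 after SLOT34 starts 13:20 → overlap.
SLOT30: starts 14:30 at or after SLOT34 ends 13:30 → clear.
SLOT31: starts 16:20 at or after SLOT34 ends 13:30 → clear.
SLOT32: starts 18:20 at or after SLOT34 ends 13:30 → clear.
SLOT33: starts 19:20 at or after SLOT34 ends 13:30 → clear.
SLOT34 overlaps SLOT29.

Yes — it overlaps SLOT29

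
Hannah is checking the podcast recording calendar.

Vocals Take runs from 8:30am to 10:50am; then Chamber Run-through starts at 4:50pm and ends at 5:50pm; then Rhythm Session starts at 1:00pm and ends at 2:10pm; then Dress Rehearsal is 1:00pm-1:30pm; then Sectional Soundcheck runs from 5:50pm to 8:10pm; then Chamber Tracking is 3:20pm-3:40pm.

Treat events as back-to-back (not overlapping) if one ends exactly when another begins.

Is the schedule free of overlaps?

No

Sorted by start: Vocals Take, Rhythm Session, Dress Rehearsal, Chamber Tracking, Chamber Run-through, Sectional Soundcheck.
Rhythm Session starts after Vocals Take ends, so Vocals Take has no further overlaps.
Dress Rehearsal starts before Rhythm Session ends → Rhythm Session and Dress Rehearsal overlap.
That's a conflict, so the schedule is not conflict-free.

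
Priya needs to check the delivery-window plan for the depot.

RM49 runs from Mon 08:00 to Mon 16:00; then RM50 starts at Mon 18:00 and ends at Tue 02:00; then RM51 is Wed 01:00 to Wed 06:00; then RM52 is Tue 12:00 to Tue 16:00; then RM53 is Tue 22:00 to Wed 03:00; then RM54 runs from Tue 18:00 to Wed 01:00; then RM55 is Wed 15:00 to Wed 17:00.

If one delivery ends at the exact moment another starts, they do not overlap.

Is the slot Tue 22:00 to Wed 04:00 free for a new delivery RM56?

RM49: ends Mon 16:00 at or before RM56 starts Tue 22:00 → clear.
RM50: ends Tue 02:00 at or before RM56 starts Tue 22:00 → clear.
RM52: ends Tue 16:00 at or before RM56 starts Tue 22:00 → clear.
RM54: starts Tue 18:00 before RM56 ends Wed 04:00, and ends Wed 01:00 after RM56 starts Tue 22:00 → overlap.
RM53: starts Tue 22:00 before RM56 ends Wed 04:00, and ends Wed 03:00 after RM56 starts Tue 22:00 → overlap.
RM51: starts Wed 01:00 before RM56 ends Wed 04:00, and ends Wed 06:00 after RM56 starts Tue 22:00 → overlap.
RM55: starts Wed 15:00 at or after RM56 ends Wed 04:00 → clear.
RM56 overlaps RM51, RM53, RM54.

No — it overlaps RM51, RM53, RM54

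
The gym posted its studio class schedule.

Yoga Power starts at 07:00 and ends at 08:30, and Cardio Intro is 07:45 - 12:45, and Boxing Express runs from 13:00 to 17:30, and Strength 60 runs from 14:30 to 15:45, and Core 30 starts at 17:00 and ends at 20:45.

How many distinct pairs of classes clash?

Sorted by start: Yoga Power, Cardio Intro, Boxing Express, Strength 60, Core 30.
Cardio Intro starts before Yoga Power ends → Yoga Power and Cardio Intro overlap.
Boxing Express starts after Yoga Power ends; Yoga Power is clear from here.
Boxing Express starts after Cardio Intro ends; Cardio Intro is clear from here.
Strength 60 starts before Boxing Express ends → Boxing Express and Strength 60 overlap.
Core 30 starts before Boxing Express ends → Boxing Express and Core 30 overlap.
Core 30 starts after Strength 60 ends.
Overlapping pairs: Boxing Express & Core 30, Boxing Express & Strength 60, Cardio Intro & Yoga Power — 3 in total.

3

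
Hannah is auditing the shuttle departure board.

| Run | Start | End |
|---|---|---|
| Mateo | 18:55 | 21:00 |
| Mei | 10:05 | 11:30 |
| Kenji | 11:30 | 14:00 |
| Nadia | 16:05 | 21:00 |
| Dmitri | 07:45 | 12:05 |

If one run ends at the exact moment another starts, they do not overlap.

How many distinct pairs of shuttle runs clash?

3

Sorted by start: Dmitri, Mei, Kenji, Nadia, Mateo.
Mei starts before Dmitri ends → Dmitri and Mei overlap.
Kenji starts before Dmitri ends → Dmitri and Kenji overlap.
Nadia starts after Dmitri ends; Dmitri is clear from here.
Kenji starts exactly when Mei ends (back-to-back, no overlap); Mei is clear from here.
Nadia starts after Kenji ends; Kenji is clear from here.
Mateo starts before Nadia ends → Nadia and Mateo overlap.
Overlapping pairs: Dmitri & Kenji, Dmitri & Mei, Mateo & Nadia — 3 in total.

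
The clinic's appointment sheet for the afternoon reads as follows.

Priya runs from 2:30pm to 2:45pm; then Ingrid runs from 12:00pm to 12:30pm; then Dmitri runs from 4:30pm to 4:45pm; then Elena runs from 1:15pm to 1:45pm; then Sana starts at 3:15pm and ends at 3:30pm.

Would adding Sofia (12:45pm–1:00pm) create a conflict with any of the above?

Ingrid: ends 12:30pm at or before Sofia starts 12:45pm → clear.
Elena: starts 1:15pm at or after Sofia ends 1:00pm → clear.
Priya: starts 2:30pm at or after Sofia ends 1:00pm → clear.
Sana: starts 3:15pm at or after Sofia ends 1:00pm → clear.
Dmitri: starts 4:30pm at or after Sofia ends 1:00pm → clear.

No — it doesn't clash with anything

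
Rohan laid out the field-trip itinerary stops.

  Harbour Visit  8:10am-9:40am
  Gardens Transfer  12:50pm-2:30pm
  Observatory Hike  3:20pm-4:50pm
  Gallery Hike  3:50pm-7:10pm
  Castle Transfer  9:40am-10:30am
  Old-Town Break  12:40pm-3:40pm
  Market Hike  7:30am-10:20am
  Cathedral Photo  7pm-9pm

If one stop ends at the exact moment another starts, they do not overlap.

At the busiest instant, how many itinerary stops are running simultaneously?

Sweep the timeline, counting +1 at each start and −1 at each end (ends before starts at a tie):
7:30am start Market Hike → 1
8:10am start Harbour Visit → 2
9:40am end Harbour Visit → 1
9:40am start Castle Transfer → 2
10:20am end Market Hike → 1
10:30am end Castle Transfer → 0
12:40pm start Old-Town Break → 1
12:50pm start Gardens Transfer → 2
2:30pm end Gardens Transfer → 1
3:20pm start Observatory Hike → 2
3:40pm end Old-Town Break → 1
3:50pm start Gallery Hike → 2
4:50pm end Observatory Hike → 1
7pm start Cathedral Photo → 2
7:10pm end Gallery Hike → 1
9pm end Cathedral Photo → 0
Peak is 2, at 8:10am (Harbour Visit, Market Hike).

2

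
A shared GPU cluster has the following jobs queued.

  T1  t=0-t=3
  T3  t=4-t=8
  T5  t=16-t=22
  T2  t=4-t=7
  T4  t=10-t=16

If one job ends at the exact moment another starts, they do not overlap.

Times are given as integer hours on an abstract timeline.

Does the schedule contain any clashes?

Sorted by start: T1, T2, T3, T4, T5.
T2 starts after T1 ends — done with T1.
T3 starts before T2 ends → T2 and T3 overlap.
That's a conflict, so the schedule is not conflict-free.

Yes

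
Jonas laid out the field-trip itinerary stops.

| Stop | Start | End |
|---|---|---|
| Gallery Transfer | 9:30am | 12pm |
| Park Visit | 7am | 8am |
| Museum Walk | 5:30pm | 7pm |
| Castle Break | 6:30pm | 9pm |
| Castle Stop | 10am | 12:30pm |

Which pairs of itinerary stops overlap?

Castle Break & Museum Walk, Castle Stop & Gallery Transfer

Two intervals overlap when each starts before the other ends.
Sorted by start: Park Visit, Gallery Transfer, Castle Stop, Museum Walk, Castle Break.
Gallery Transfer starts after Park Visit ends — done with Park Visit.
Castle Stop starts before Gallery Transfer ends → Gallery Transfer and Castle Stop overlap.
Museum Walk starts after Gallery Transfer ends — done with Gallery Transfer.
Museum Walk starts after Castle Stop ends — done with Castle Stop.
Castle Break starts before Museum Walk ends → Museum Walk and Castle Break overlap.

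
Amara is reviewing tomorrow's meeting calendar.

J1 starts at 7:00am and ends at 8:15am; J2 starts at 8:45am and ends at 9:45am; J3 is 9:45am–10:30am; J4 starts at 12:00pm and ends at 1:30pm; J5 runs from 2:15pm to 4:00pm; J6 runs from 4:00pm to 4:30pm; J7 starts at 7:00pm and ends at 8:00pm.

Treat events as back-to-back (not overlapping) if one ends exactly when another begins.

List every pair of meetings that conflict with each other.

no overlapping pairs

Sorted by start: J1, J2, J3, J4, J5, J6, J7.
J2 starts after J1 ends, so J1 has no further overlaps.
J3 starts exactly when J2 ends (back-to-back, no overlap), so J2 has no further overlaps.
J4 starts after J3 ends, so J3 has no further overlaps.
J5 starts after J4 ends, so J4 has no further overlaps.
J6 starts exactly when J5 ends (back-to-back, no overlap), so J5 has no further overlaps.
J7 starts after J6 ends.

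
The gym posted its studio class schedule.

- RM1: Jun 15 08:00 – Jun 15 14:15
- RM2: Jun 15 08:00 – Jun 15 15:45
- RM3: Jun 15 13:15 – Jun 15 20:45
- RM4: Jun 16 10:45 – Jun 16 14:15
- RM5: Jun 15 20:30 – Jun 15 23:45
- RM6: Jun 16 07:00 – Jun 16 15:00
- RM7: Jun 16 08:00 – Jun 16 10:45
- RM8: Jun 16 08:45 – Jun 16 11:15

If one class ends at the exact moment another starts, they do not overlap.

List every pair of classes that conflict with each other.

RM1 & RM2, RM1 & RM3, RM2 & RM3, RM3 & RM5, RM4 & RM6, RM4 & RM8, RM6 & RM7, RM6 & RM8, RM7 & RM8

Sorted by start: RM1, RM2, RM3, RM5, RM6, RM7, RM8, RM4.
RM2 starts before RM1 ends → RM1 and RM2 overlap.
RM3 starts before RM1 ends → RM1 and RM3 overlap.
RM5 starts after RM1 ends, so RM1 has no further overlaps.
RM3 starts before RM2 ends → RM2 and RM3 overlap.
RM5 starts after RM2 ends, so RM2 has no further overlaps.
RM5 starts before RM3 ends → RM3 and RM5 overlap.
RM6 starts after RM3 ends, so RM3 has no further overlaps.
RM6 starts after RM5 ends, so RM5 has no further overlaps.
RM7 starts before RM6 ends → RM6 and RM7 overlap.
RM8 starts before RM6 ends → RM6 and RM8 overlap.
RM4 starts before RM6 ends → RM6 and RM4 overlap.
RM8 starts before RM7 ends → RM7 and RM8 overlap.
RM4 starts exactly when RM7 ends (back-to-back, no overlap).
RM4 starts before RM8 ends → RM8 and RM4 overlap.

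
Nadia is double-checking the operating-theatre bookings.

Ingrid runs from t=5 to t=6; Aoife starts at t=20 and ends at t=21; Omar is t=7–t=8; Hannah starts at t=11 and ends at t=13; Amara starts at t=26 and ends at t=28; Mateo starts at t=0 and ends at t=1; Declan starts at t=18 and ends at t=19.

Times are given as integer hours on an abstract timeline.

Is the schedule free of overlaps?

Yes

Sorted by start: Mateo, Ingrid, Omar, Hannah, Declan, Aoife, Amara.
Ingrid starts after Mateo ends, so nothing later overlaps Mateo either.
Omar starts after Ingrid ends, so nothing later overlaps Ingrid either.
Hannah starts after Omar ends, so nothing later overlaps Omar either.
Declan starts after Hannah ends, so nothing later overlaps Hannah either.
Aoife starts after Declan ends, so nothing later overlaps Declan either.
Amara starts after Aoife ends.
Every pair is clear; the schedule has no overlaps.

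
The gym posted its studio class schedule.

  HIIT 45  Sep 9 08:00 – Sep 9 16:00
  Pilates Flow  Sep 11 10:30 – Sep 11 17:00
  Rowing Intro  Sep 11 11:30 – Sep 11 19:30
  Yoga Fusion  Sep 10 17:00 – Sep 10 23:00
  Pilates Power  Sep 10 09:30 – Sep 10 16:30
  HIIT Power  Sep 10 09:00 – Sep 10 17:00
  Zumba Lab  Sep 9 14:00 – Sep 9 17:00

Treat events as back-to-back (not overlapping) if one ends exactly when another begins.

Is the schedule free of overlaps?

Check each pair: they overlap iff neither finishes before the other starts.
Sorted by start: HIIT 45, Zumba Lab, HIIT Power, Pilates Power, Yoga Fusion, Pilates Flow, Rowing Intro.
Zumba Lab starts before HIIT 45 ends → HIIT 45 and Zumba Lab overlap.
That's a conflict, so the schedule is not conflict-free.

No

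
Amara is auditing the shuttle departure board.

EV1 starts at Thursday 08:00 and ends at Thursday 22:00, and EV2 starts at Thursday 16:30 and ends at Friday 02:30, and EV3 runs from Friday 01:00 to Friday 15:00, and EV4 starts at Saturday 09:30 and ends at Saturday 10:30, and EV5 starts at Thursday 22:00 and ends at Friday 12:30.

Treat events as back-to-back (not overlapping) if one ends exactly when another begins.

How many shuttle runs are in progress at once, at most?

Sweep the timeline, counting +1 at each start and −1 at each end (ends before starts at a tie):
Thursday 08:00 start EV1 → 1
Thursday 16:30 start EV2 → 2
Thursday 22:00 end EV1 → 1
Thursday 22:00 start EV5 → 2
Friday 01:00 start EV3 → 3
Friday 02:30 end EV2 → 2
Friday 12:30 end EV5 → 1
Friday 15:00 end EV3 → 0
Saturday 09:30 start EV4 → 1
Saturday 10:30 end EV4 → 0
Peak is 3, at Friday 01:00 (EV2, EV3, EV5).

3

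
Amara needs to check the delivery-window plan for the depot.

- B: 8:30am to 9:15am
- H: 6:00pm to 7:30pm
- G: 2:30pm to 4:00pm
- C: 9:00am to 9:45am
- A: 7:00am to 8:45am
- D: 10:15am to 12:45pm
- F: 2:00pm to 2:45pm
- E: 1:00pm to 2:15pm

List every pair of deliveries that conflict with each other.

A & B, B & C, E & F, F & G

Sorted by start: A, B, C, D, E, F, G, H.
B starts before A ends → A and B overlap.
C starts after A ends; A is clear from here.
C starts before B ends → B and C overlap.
D starts after B ends; B is clear from here.
D starts after C ends; C is clear from here.
E starts after D ends; D is clear from here.
F starts before E ends → E and F overlap.
G starts after E ends; E is clear from here.
G starts before F ends → F and G overlap.
H starts after F ends.
H starts after G ends.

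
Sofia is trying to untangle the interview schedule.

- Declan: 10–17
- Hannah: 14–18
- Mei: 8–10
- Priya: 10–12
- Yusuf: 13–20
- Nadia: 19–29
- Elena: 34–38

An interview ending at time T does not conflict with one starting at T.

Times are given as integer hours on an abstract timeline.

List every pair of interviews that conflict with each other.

Declan & Hannah, Declan & Priya, Declan & Yusuf, Hannah & Yusuf, Nadia & Yusuf

Sorted by start: Mei, Declan, Priya, Yusuf, Hannah, Nadia, Elena.
Declan starts exactly when Mei ends (back-to-back, no overlap); Mei is clear from here.
Priya starts before Declan ends → Declan and Priya overlap.
Yusuf starts before Declan ends → Declan and Yusuf overlap.
Hannah starts before Declan ends → Declan and Hannah overlap.
Nadia starts after Declan ends; Declan is clear from here.
Yusuf starts after Priya ends; Priya is clear from here.
Hannah starts before Yusuf ends → Yusuf and Hannah overlap.
Nadia starts before Yusuf ends → Yusuf and Nadia overlap.
Elena starts after Yusuf ends.
Nadia starts after Hannah ends; Hannah is clear from here.
Elena starts after Nadia ends.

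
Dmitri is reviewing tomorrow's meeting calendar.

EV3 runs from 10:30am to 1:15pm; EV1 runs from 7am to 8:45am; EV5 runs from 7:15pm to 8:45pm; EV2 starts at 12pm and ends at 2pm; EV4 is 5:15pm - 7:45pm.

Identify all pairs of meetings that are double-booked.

EV2 & EV3, EV4 & EV5

Sorted by start: EV1, EV3, EV2, EV4, EV5.
EV3 starts after EV1 ends; EV1 is clear from here.
EV2 starts before EV3 ends → EV3 and EV2 overlap.
EV4 starts after EV3 ends; EV3 is clear from here.
EV4 starts after EV2 ends; EV2 is clear from here.
EV5 starts before EV4 ends → EV4 and EV5 overlap.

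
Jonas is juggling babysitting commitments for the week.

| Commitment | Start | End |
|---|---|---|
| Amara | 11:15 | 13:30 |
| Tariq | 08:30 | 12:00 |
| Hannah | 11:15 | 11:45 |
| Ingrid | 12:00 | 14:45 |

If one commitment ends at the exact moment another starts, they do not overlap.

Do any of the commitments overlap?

Yes

Two intervals overlap when each starts before the other ends.
Sorted by start: Tariq, Amara, Hannah, Ingrid.
Amara starts before Tariq ends → Tariq and Amara overlap.
That's a conflict, so the schedule is not conflict-free.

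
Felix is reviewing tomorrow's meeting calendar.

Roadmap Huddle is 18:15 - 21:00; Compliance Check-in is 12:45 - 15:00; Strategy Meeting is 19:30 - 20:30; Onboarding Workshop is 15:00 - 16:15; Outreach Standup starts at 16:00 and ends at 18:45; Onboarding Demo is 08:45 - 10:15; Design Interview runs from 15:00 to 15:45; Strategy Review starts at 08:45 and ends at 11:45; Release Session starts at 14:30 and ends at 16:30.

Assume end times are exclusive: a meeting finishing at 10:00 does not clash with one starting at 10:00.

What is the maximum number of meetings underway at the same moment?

Sort all start/end points and keep a running count:
08:45 start Onboarding Demo → 1
08:45 start Strategy Review → 2
10:15 end Onboarding Demo → 1
11:45 end Strategy Review → 0
12:45 start Compliance Check-in → 1
14:30 start Release Session → 2
15:00 end Compliance Check-in → 1
15:00 start Design Interview → 2
15:00 start Onboarding Workshop → 3
15:45 end Design Interview → 2
16:00 start Outreach Standup → 3
16:15 end Onboarding Workshop → 2
16:30 end Release Session → 1
18:15 start Roadmap Huddle → 2
18:45 end Outreach Standup → 1
19:30 start Strategy Meeting → 2
20:30 end Strategy Meeting → 1
21:00 end Roadmap Huddle → 0
Peak is 3, at 15:00 (Design Interview, Onboarding Workshop, Release Session).

3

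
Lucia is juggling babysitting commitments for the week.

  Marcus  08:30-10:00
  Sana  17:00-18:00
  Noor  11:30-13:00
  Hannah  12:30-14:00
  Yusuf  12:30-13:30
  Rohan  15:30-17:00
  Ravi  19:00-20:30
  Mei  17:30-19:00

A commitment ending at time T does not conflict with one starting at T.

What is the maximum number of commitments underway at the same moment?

Sort all start/end points and keep a running count:
08:30 start Marcus → 1
10:00 end Marcus → 0
11:30 start Noor → 1
12:30 start Hannah → 2
12:30 start Yusuf → 3
13:00 end Noor → 2
13:30 end Yusuf → 1
14:00 end Hannah → 0
15:30 start Rohan → 1
17:00 end Rohan → 0
17:00 start Sana → 1
17:30 start Mei → 2
18:00 end Sana → 1
19:00 end Mei → 0
19:00 start Ravi → 1
20:30 end Ravi → 0
Peak is 3, at 12:30 (Hannah, Noor, Yusuf).

3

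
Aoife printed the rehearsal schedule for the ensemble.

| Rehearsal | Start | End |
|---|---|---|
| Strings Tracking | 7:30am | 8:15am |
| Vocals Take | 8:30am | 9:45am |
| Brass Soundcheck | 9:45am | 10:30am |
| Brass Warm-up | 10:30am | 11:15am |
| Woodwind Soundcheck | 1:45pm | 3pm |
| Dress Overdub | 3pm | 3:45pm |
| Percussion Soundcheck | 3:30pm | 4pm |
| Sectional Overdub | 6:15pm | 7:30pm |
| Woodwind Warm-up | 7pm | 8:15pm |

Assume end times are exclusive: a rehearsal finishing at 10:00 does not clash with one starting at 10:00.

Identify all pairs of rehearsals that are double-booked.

Two intervals overlap when each starts before the other ends.
Sorted by start: Strings Tracking, Vocals Take, Brass Soundcheck, Brass Warm-up, Woodwind Soundcheck, Dress Overdub, Percussion Soundcheck, Sectional Overdub, Woodwind Warm-up.
Vocals Take starts after Strings Tracking ends, so nothing later overlaps Strings Tracking either.
Brass Soundcheck starts exactly when Vocals Take ends (back-to-back, no overlap), so nothing later overlaps Vocals Take either.
Brass Warm-up starts exactly when Brass Soundcheck ends (back-to-back, no overlap), so nothing later overlaps Brass Soundcheck either.
Woodwind Soundcheck starts after Brass Warm-up ends, so nothing later overlaps Brass Warm-up either.
Dress Overdub starts exactly when Woodwind Soundcheck ends (back-to-back, no overlap), so nothing later overlaps Woodwind Soundcheck either.
Percussion Soundcheck starts before Dress Overdub ends → Dress Overdub and Percussion Soundcheck overlap.
Sectional Overdub starts after Dress Overdub ends, so nothing later overlaps Dress Overdub either.
Sectional Overdub starts after Percussion Soundcheck ends, so nothing later overlaps Percussion Soundcheck either.
Woodwind Warm-up starts before Sectional Overdub ends → Sectional Overdub and Woodwind Warm-up overlap.

Dress Overdub & Percussion Soundcheck, Sectional Overdub & Woodwind Warm-up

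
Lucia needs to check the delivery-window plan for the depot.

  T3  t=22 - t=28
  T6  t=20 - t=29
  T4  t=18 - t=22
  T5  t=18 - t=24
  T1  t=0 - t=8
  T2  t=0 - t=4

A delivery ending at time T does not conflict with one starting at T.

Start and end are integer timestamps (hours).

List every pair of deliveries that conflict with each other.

Sorted by start: T1, T2, T4, T5, T6, T3.
T2 starts before T1 ends → T1 and T2 overlap.
T4 starts after T1 ends; T1 is clear from here.
T4 starts after T2 ends; T2 is clear from here.
T5 starts before T4 ends → T4 and T5 overlap.
T6 starts before T4 ends → T4 and T6 overlap.
T3 starts exactly when T4 ends (back-to-back, no overlap).
T6 starts before T5 ends → T5 and T6 overlap.
T3 starts before T5 ends → T5 and T3 overlap.
T3 starts before T6 ends → T6 and T3 overlap.

T1 & T2, T3 & T5, T3 & T6, T4 & T5, T4 & T6, T5 & T6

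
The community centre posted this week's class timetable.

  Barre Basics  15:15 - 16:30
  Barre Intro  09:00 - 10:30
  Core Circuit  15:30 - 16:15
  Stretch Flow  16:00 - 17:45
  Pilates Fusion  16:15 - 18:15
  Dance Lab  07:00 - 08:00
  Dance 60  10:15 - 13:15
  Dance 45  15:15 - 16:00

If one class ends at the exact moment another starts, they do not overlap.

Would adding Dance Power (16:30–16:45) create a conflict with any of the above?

Dance Lab: ends 08:00 at or before Dance Power starts 16:30 → clear.
Barre Intro: ends 10:30 at or before Dance Power starts 16:30 → clear.
Dance 60: ends 13:15 at or before Dance Power starts 16:30 → clear.
Barre Basics: ends 16:30 at or before Dance Power starts 16:30 → clear.
Dance 45: ends 16:00 at or before Dance Power starts 16:30 → clear.
Core Circuit: ends 16:15 at or before Dance Power starts 16:30 → clear.
Stretch Flow: starts 16:00 before Dance Power ends 16:45, and ends 17:45 after Dance Power starts 16:30 → overlap.
Pilates Fusion: starts 16:15 before Dance Power ends 16:45, and ends 18:15 after Dance Power starts 16:30 → overlap.
Dance Power overlaps Stretch Flow, Pilates Fusion.

Yes — it overlaps Pilates Fusion, Stretch Flow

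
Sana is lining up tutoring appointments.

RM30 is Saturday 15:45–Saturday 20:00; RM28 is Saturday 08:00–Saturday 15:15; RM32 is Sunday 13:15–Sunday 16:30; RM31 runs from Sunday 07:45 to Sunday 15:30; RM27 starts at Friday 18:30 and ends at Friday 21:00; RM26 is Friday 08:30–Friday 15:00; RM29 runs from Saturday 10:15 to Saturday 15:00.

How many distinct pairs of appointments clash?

Sorted by start: RM26, RM27, RM28, RM29, RM30, RM31, RM32.
RM27 starts after RM26 ends; RM26 is clear from here.
RM28 starts after RM27 ends; RM27 is clear from here.
RM29 starts before RM28 ends → RM28 and RM29 overlap.
RM30 starts after RM28 ends; RM28 is clear from here.
RM30 starts after RM29 ends; RM29 is clear from here.
RM31 starts after RM30 ends; RM30 is clear from here.
RM32 starts before RM31 ends → RM31 and RM32 overlap.
Overlapping pairs: RM28 & RM29, RM31 & RM32 — 2 in total.

2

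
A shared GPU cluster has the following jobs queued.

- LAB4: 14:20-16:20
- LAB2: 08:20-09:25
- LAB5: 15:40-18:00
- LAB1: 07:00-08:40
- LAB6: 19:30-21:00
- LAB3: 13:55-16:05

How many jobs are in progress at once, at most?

3

Walk through starts and ends in time order (an end at T is processed before a start at T):
07:00 start LAB1 → 1
08:20 start LAB2 → 2
08:40 end LAB1 → 1
09:25 end LAB2 → 0
13:55 start LAB3 → 1
14:20 start LAB4 → 2
15:40 start LAB5 → 3
16:05 end LAB3 → 2
16:20 end LAB4 → 1
18:00 end LAB5 → 0
19:30 start LAB6 → 1
21:00 end LAB6 → 0
Peak is 3, at 15:40 (LAB3, LAB4, LAB5).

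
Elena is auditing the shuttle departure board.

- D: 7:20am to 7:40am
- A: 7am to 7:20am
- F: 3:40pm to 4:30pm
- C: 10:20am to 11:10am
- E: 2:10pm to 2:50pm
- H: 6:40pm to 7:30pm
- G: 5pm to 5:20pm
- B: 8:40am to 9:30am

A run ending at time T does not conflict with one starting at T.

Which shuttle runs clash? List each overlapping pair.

no overlapping pairs

Sorted by start: A, D, B, C, E, F, G, H.
D starts exactly when A ends (back-to-back, no overlap) — done with A.
B starts after D ends — done with D.
C starts after B ends — done with B.
E starts after C ends — done with C.
F starts after E ends — done with E.
G starts after F ends — done with F.
H starts after G ends.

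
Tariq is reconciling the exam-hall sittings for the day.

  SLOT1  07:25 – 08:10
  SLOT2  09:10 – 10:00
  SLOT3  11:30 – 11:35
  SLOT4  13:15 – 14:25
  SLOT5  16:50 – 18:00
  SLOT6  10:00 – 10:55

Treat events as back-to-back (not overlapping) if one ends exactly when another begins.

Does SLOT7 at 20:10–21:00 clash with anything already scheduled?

No — it doesn't clash with anything

SLOT1: ends 08:10 at or before SLOT7 starts 20:10 → clear.
SLOT2: ends 10:00 at or before SLOT7 starts 20:10 → clear.
SLOT6: ends 10:55 at or before SLOT7 starts 20:10 → clear.
SLOT3: ends 11:35 at or before SLOT7 starts 20:10 → clear.
SLOT4: ends 14:25 at or before SLOT7 starts 20:10 → clear.
SLOT5: ends 18:00 at or before SLOT7 starts 20:10 → clear.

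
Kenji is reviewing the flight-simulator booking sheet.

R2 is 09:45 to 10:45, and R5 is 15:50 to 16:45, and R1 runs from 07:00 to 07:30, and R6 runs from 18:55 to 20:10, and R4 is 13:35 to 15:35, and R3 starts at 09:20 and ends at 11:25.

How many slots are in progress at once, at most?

2

Sort all start/end points and keep a running count:
07:00 start R1 → 1
07:30 end R1 → 0
09:20 start R3 → 1
09:45 start R2 → 2
10:45 end R2 → 1
11:25 end R3 → 0
13:35 start R4 → 1
15:35 end R4 → 0
15:50 start R5 → 1
16:45 end R5 → 0
18:55 start R6 → 1
20:10 end R6 → 0
Peak is 2, at 09:45 (R2, R3).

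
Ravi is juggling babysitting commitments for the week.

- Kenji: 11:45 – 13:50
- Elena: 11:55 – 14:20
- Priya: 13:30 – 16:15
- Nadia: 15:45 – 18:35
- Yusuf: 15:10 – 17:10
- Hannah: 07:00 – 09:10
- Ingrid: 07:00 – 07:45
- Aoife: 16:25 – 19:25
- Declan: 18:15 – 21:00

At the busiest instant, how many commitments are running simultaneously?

3

Walk through starts and ends in time order (an end at T is processed before a start at T):
07:00 start Hannah → 1
07:00 start Ingrid → 2
07:45 end Ingrid → 1
09:10 end Hannah → 0
11:45 start Kenji → 1
11:55 start Elena → 2
13:30 start Priya → 3
13:50 end Kenji → 2
14:20 end Elena → 1
15:10 start Yusuf → 2
15:45 start Nadia → 3
16:15 end Priya → 2
16:25 start Aoife → 3
17:10 end Yusuf → 2
18:15 start Declan → 3
18:35 end Nadia → 2
19:25 end Aoife → 1
21:00 end Declan → 0
Peak is 3, at 13:30 (Elena, Kenji, Priya).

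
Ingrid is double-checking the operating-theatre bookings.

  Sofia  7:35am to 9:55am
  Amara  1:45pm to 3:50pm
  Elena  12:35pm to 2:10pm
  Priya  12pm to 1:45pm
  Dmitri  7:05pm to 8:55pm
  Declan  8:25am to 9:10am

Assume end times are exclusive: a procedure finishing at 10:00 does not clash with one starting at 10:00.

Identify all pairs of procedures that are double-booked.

Amara & Elena, Declan & Sofia, Elena & Priya

Two intervals overlap when each starts before the other ends.
Sorted by start: Sofia, Declan, Priya, Elena, Amara, Dmitri.
Declan starts before Sofia ends → Sofia and Declan overlap.
Priya starts after Sofia ends, so nothing later overlaps Sofia either.
Priya starts after Declan ends, so nothing later overlaps Declan either.
Elena starts before Priya ends → Priya and Elena overlap.
Amara starts exactly when Priya ends (back-to-back, no overlap), so nothing later overlaps Priya either.
Amara starts before Elena ends → Elena and Amara overlap.
Dmitri starts after Elena ends.
Dmitri starts after Amara ends.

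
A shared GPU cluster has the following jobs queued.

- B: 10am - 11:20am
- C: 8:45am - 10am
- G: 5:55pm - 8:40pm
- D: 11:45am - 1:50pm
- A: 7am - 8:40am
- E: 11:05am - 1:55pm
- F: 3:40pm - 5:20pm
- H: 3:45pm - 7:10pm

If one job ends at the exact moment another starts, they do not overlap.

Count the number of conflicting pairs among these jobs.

4

Check each pair: they overlap iff neither finishes before the other starts.
Sorted by start: A, C, B, E, D, F, H, G.
C starts after A ends, so A has no further overlaps.
B starts exactly when C ends (back-to-back, no overlap), so C has no further overlaps.
E starts before B ends → B and E overlap.
D starts after B ends, so B has no further overlaps.
D starts before E ends → E and D overlap.
F starts after E ends, so E has no further overlaps.
F starts after D ends, so D has no further overlaps.
H starts before F ends → F and H overlap.
G starts after F ends.
G starts before H ends → H and G overlap.
Overlapping pairs: B & E, D & E, F & H, G & H — 4 in total.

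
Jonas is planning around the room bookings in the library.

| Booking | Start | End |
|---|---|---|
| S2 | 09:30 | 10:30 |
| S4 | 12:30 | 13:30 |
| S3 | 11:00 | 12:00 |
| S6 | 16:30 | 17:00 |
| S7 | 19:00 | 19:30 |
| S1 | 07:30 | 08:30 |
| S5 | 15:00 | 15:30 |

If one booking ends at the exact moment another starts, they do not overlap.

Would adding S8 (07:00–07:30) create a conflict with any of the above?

S1: starts 07:30 at or after S8 ends 07:30 → clear.
S2: starts 09:30 at or after S8 ends 07:30 → clear.
S3: starts 11:00 at or after S8 ends 07:30 → clear.
S4: starts 12:30 at or after S8 ends 07:30 → clear.
S5: starts 15:00 at or after S8 ends 07:30 → clear.
S6: starts 16:30 at or after S8 ends 07:30 → clear.
S7: starts 19:00 at or after S8 ends 07:30 → clear.

No — it doesn't clash with anything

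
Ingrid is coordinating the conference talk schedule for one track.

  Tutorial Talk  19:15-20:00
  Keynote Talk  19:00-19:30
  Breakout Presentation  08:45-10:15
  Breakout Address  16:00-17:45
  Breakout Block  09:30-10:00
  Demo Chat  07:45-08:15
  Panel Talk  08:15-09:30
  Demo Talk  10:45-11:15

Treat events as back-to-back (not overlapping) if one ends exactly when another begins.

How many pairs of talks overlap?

Two intervals overlap when each starts before the other ends.
Sorted by start: Demo Chat, Panel Talk, Breakout Presentation, Breakout Block, Demo Talk, Breakout Address, Keynote Talk, Tutorial Talk.
Panel Talk starts exactly when Demo Chat ends (back-to-back, no overlap), so nothing later overlaps Demo Chat either.
Breakout Presentation starts before Panel Talk ends → Panel Talk and Breakout Presentation overlap.
Breakout Block starts exactly when Panel Talk ends (back-to-back, no overlap), so nothing later overlaps Panel Talk either.
Breakout Block starts before Breakout Presentation ends → Breakout Presentation and Breakout Block overlap.
Demo Talk starts after Breakout Presentation ends, so nothing later overlaps Breakout Presentation either.
Demo Talk starts after Breakout Block ends, so nothing later overlaps Breakout Block either.
Breakout Address starts after Demo Talk ends, so nothing later overlaps Demo Talk either.
Keynote Talk starts after Breakout Address ends, so nothing later overlaps Breakout Address either.
Tutorial Talk starts before Keynote Talk ends → Keynote Talk and Tutorial Talk overlap.
Overlapping pairs: Breakout Block & Breakout Presentation, Breakout Presentation & Panel Talk, Keynote Talk & Tutorial Talk — 3 in total.

3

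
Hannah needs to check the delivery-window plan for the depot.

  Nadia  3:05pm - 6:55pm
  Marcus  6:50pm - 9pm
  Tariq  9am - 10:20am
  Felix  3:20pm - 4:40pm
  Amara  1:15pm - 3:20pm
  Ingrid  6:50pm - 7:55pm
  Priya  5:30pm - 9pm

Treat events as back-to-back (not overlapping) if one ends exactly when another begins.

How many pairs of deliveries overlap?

8

Sorted by start: Tariq, Amara, Nadia, Felix, Priya, Ingrid, Marcus.
Amara starts after Tariq ends, so nothing later overlaps Tariq either.
Nadia starts before Amara ends → Amara and Nadia overlap.
Felix starts exactly when Amara ends (back-to-back, no overlap), so nothing later overlaps Amara either.
Felix starts before Nadia ends → Nadia and Felix overlap.
Priya starts before Nadia ends → Nadia and Priya overlap.
Ingrid starts before Nadia ends → Nadia and Ingrid overlap.
Marcus starts before Nadia ends → Nadia and Marcus overlap.
Priya starts after Felix ends, so nothing later overlaps Felix either.
Ingrid starts before Priya ends → Priya and Ingrid overlap.
Marcus starts before Priya ends → Priya and Marcus overlap.
Marcus starts before Ingrid ends → Ingrid and Marcus overlap.
Overlapping pairs: Amara & Nadia, Felix & Nadia, Ingrid & Marcus, Ingrid & Nadia, Ingrid & Priya, Marcus & Nadia, Marcus & Priya, Nadia & Priya — 8 in total.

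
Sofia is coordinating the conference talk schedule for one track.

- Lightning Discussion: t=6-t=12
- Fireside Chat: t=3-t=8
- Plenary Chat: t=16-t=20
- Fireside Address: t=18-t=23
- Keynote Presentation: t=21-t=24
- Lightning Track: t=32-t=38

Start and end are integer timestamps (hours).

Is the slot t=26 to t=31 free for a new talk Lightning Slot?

Yes — the slot is free

Fireside Chat: ends t=8 at or before Lightning Slot starts t=26 → clear.
Lightning Discussion: ends t=12 at or before Lightning Slot starts t=26 → clear.
Plenary Chat: ends t=20 at or before Lightning Slot starts t=26 → clear.
Fireside Address: ends t=23 at or before Lightning Slot starts t=26 → clear.
Keynote Presentation: ends t=24 at or before Lightning Slot starts t=26 → clear.
Lightning Track: starts t=32 at or after Lightning Slot ends t=31 → clear.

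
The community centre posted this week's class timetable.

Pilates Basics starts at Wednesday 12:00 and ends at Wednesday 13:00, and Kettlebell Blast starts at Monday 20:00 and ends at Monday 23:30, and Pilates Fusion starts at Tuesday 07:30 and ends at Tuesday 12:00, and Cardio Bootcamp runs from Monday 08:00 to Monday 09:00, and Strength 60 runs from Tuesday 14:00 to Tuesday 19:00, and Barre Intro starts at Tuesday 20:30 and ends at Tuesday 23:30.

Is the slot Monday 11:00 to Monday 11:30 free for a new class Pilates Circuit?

Cardio Bootcamp: ends Monday 09:00 at or before Pilates Circuit starts Monday 11:00 → clear.
Kettlebell Blast: starts Monday 20:00 at or after Pilates Circuit ends Monday 11:30 → clear.
Pilates Fusion: starts Tuesday 07:30 at or after Pilates Circuit ends Monday 11:30 → clear.
Strength 60: starts Tuesday 14:00 at or after Pilates Circuit ends Monday 11:30 → clear.
Barre Intro: starts Tuesday 20:30 at or after Pilates Circuit ends Monday 11:30 → clear.
Pilates Basics: starts Wednesday 12:00 at or after Pilates Circuit ends Monday 11:30 → clear.

Yes — the slot is free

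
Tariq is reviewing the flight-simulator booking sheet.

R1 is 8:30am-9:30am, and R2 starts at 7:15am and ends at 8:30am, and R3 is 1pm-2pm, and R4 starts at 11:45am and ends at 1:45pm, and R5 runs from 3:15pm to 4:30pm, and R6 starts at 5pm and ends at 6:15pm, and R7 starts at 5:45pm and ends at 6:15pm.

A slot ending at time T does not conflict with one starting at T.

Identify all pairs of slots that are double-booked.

Two intervals overlap when each starts before the other ends.
Sorted by start: R2, R1, R4, R3, R5, R6, R7.
R1 starts exactly when R2 ends (back-to-back, no overlap), so nothing later overlaps R2 either.
R4 starts after R1 ends, so nothing later overlaps R1 either.
R3 starts before R4 ends → R4 and R3 overlap.
R5 starts after R4 ends, so nothing later overlaps R4 either.
R5 starts after R3 ends, so nothing later overlaps R3 either.
R6 starts after R5 ends, so nothing later overlaps R5 either.
R7 starts before R6 ends → R6 and R7 overlap.

R3 & R4, R6 & R7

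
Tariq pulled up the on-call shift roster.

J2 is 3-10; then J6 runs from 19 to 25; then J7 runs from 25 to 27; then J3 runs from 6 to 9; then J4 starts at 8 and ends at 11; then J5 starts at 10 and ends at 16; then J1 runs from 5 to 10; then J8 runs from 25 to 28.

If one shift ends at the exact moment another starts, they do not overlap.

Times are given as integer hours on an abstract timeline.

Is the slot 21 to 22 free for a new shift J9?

J2: ends 10 at or before J9 starts 21 → clear.
J1: ends 10 at or before J9 starts 21 → clear.
J3: ends 9 at or before J9 starts 21 → clear.
J4: ends 11 at or before J9 starts 21 → clear.
J5: ends 16 at or before J9 starts 21 → clear.
J6: starts 19 before J9 ends 22, and ends 25 after J9 starts 21 → overlap.
J7: starts 25 at or after J9 ends 22 → clear.
J8: starts 25 at or after J9 ends 22 → clear.
J9 overlaps J6.

No — it overlaps J6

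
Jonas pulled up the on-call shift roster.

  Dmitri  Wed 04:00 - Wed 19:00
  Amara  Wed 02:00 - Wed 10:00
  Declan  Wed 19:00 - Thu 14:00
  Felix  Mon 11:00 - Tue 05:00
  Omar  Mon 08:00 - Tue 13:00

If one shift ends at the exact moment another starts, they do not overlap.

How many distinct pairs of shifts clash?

2

Sorted by start: Omar, Felix, Amara, Dmitri, Declan.
Felix starts before Omar ends → Omar and Felix overlap.
Amara starts after Omar ends, so Omar has no further overlaps.
Amara starts after Felix ends, so Felix has no further overlaps.
Dmitri starts before Amara ends → Amara and Dmitri overlap.
Declan starts after Amara ends.
Declan starts exactly when Dmitri ends (back-to-back, no overlap).
Overlapping pairs: Amara & Dmitri, Felix & Omar — 2 in total.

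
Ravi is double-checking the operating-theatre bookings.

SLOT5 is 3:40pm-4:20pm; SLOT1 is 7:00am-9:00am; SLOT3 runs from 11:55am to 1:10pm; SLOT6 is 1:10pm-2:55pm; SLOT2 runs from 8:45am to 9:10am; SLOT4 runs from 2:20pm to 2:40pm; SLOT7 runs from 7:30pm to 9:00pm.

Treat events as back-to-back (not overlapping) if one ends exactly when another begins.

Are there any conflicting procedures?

Check each pair: they overlap iff neither finishes before the other starts.
Sorted by start: SLOT1, SLOT2, SLOT3, SLOT6, SLOT4, SLOT5, SLOT7.
SLOT2 starts before SLOT1 ends → SLOT1 and SLOT2 overlap.
That's a conflict, so the schedule is not conflict-free.

Yes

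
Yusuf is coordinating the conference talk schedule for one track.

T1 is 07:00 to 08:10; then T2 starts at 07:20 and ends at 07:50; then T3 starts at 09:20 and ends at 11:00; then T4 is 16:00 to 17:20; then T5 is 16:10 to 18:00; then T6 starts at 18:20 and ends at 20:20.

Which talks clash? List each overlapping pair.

T1 & T2, T4 & T5

Sorted by start: T1, T2, T3, T4, T5, T6.
T2 starts before T1 ends → T1 and T2 overlap.
T3 starts after T1 ends, so nothing later overlaps T1 either.
T3 starts after T2 ends, so nothing later overlaps T2 either.
T4 starts after T3 ends, so nothing later overlaps T3 either.
T5 starts before T4 ends → T4 and T5 overlap.
T6 starts after T4 ends.
T6 starts after T5 ends.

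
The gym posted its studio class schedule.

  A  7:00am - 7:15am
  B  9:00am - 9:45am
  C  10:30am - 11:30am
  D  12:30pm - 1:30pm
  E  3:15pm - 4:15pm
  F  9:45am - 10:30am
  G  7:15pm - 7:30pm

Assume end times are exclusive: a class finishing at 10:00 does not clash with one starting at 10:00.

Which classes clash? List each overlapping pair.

none

Sorted by start: A, B, F, C, D, E, G.
B starts after A ends; A is clear from here.
F starts exactly when B ends (back-to-back, no overlap); B is clear from here.
C starts exactly when F ends (back-to-back, no overlap); F is clear from here.
D starts after C ends; C is clear from here.
E starts after D ends; D is clear from here.
G starts after E ends.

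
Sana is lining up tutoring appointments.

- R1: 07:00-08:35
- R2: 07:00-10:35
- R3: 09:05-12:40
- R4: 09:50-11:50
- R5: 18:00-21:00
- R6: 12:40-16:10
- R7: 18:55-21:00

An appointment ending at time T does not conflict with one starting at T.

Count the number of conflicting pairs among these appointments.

5

Sorted by start: R1, R2, R3, R4, R6, R5, R7.
R2 starts before R1 ends → R1 and R2 overlap.
R3 starts after R1 ends, so R1 has no further overlaps.
R3 starts before R2 ends → R2 and R3 overlap.
R4 starts before R2 ends → R2 and R4 overlap.
R6 starts after R2 ends, so R2 has no further overlaps.
R4 starts before R3 ends → R3 and R4 overlap.
R6 starts exactly when R3 ends (back-to-back, no overlap), so R3 has no further overlaps.
R6 starts after R4 ends, so R4 has no further overlaps.
R5 starts after R6 ends, so R6 has no further overlaps.
R7 starts before R5 ends → R5 and R7 overlap.
Overlapping pairs: R1 & R2, R2 & R3, R2 & R4, R3 & R4, R5 & R7 — 5 in total.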